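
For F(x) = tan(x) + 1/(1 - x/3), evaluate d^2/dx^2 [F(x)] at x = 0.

2/9

Expand each term separately and add.
The coefficient of x^2 in the expansion is 1/9, so F′′(0) = 2! * (1/9) = 2/9.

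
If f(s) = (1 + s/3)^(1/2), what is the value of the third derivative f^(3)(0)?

The coefficient of s^3 in the expansion is 1/432, so f′′′(0) = 3! * (1/432) = 1/72.

1/72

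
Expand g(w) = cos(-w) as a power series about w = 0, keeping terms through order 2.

1 - w^2/2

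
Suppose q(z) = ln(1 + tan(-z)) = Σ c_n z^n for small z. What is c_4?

-7/12

Compose series: expand the inner function first, then feed it into the outer expansion.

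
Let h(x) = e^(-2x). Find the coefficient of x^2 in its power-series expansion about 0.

2

h(0) = 1
h′(0) = -2
h′′(0) = 4
Then c_k = h^(k)(0)/k! gives each Taylor coefficient.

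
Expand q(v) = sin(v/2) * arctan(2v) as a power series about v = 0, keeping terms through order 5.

-11*v^4/8 + v^2

Multiply the two series term by term and collect like powers.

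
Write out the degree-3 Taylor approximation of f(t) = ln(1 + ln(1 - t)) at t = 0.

Let u equal the inner series; expand the outer function in u and truncate.
f(0) = 0
f′(0) = -1
f′′(0) = -2
f′′′(0) = -7

-7*t^3/6 - t^2 - t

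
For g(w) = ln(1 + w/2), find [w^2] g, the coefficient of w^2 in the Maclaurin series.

Differentiate repeatedly and evaluate at the center.
[w^0] = 0;  [w^1] = 1/2;  [w^2] = -1/8.
So c_2 = g′′(0)/2! = -1/8.

-1/8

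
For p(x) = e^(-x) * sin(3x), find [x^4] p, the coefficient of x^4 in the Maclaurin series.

4

Write out both Maclaurin series and multiply, keeping only the needed powers.
So c_4 = p^(4)(0)/4! = 4.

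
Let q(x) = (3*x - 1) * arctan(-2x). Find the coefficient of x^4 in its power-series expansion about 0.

8

Multiply each power in the prefactor through the base expansion.
q(0) = 0
q′(0) = 2
q′′(0) = -12
q′′′(0) = -16
q^(4)(0) = 192
So c_4 = q^(4)(0)/4! = 8.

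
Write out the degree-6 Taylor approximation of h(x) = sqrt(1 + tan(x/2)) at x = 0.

Let u equal the inner series; expand the outer function in u and truncate.
h(0) = 1
h′(0) = 1/4
h′′(0) = -1/16
h′′′(0) = 11/64
h^(4)(0) = -47/256
h^(5)(0) = 601/1024
h^(6)(0) = -5521/4096

-5521*x^6/2949120 + 601*x^5/122880 - 47*x^4/6144 + 11*x^3/384 - x^2/32 + x/4 + 1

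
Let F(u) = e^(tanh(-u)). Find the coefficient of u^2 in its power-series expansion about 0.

Let u equal the inner series; expand the outer function in u and truncate.
F(0) = 1
F′(0) = -1
F′′(0) = 1

1/2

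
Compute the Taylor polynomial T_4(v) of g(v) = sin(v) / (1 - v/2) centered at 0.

v^4/24 + v^3/12 + v^2/2 + v

Take the Cauchy product of the two expansions.
g(0) = 0
g′(0) = 1
g′′(0) = 1
g′′′(0) = 1/2
g^(4)(0) = 1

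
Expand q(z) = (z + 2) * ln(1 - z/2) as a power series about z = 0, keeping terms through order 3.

-5*z^3/24 - 3*z^2/4 - z

Shift and add copies of the series according to the polynomial's terms.
[z^0] = 0;  [z^1] = -1;  [z^2] = -3/4;  [z^3] = -5/24.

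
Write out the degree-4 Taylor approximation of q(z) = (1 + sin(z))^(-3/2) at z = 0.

235*z^4/128 - 31*z^3/16 + 15*z^2/8 - 3*z/2 + 1

Plug the Maclaurin series of the inner function into that of the outer and collect terms.
q(0) = 1
q′(0) = -3/2
q′′(0) = 15/4
q′′′(0) = -93/8
q^(4)(0) = 705/16
The Taylor polynomial is Σ q^(k)(0)/k! · z^k.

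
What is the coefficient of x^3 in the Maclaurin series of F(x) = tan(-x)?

-1/3

F(0) = 0
F′(0) = -1
F′′(0) = 0
F′′′(0) = -2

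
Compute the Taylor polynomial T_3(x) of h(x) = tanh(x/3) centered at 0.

-x^3/81 + x/3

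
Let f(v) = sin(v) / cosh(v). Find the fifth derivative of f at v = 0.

36

Write the quotient as an unknown series and match coefficients against numerator = denominator · series.
From the series, [v^5] f = 3/10; multiply by 5! = 120 to get 36.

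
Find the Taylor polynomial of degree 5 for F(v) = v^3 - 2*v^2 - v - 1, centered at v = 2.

Apply the Taylor formula c_k = f^(k)(a)/k!.
[(v - 2)^0] = -3;  [(v - 2)^1] = 3;  [(v - 2)^2] = 4;  [(v - 2)^3] = 1;  [(v - 2)^4] = 0;  [(v - 2)^5] = 0.

(v - 2)^3 + 4*(v - 2)^2 + 3*(v - 2) - 3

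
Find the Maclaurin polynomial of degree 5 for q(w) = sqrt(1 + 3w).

1701*w^5/256 - 405*w^4/128 + 27*w^3/16 - 9*w^2/8 + 3*w/2 + 1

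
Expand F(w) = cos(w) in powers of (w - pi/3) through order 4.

Differentiate repeatedly and evaluate at the center.
[(w - pi/3)^0] = 1/2;  [(w - pi/3)^1] = -sqrt(3)/2;  [(w - pi/3)^2] = -1/4;  [(w - pi/3)^3] = sqrt(3)/12;  [(w - pi/3)^4] = 1/48.

(w - pi/3)^4/48 + sqrt(3)*(w - pi/3)^3/12 - (w - pi/3)^2/4 - sqrt(3)*(w - pi/3)/2 + 1/2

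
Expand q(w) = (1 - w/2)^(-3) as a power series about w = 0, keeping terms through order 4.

Differentiate repeatedly and evaluate at the center.
q(0) = 1
q′(0) = 3/2
q′′(0) = 3
q′′′(0) = 15/2
q^(4)(0) = 45/2
The Taylor polynomial is Σ q^(k)(0)/k! · w^k.

15*w^4/16 + 5*w^3/4 + 3*w^2/2 + 3*w/2 + 1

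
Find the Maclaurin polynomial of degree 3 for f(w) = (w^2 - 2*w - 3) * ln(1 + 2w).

Distribute the polynomial across the series and collect like powers.

-2*w^3 + 2*w^2 - 6*w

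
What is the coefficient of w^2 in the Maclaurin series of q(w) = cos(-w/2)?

-1/8

q(0) = 1
q′(0) = 0
q′′(0) = -1/4
Then c_k = q^(k)(0)/k! gives each Taylor coefficient.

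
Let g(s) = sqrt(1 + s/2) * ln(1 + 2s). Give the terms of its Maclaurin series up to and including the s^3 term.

101*s^3/48 - 3*s^2/2 + 2*s

Write out both Maclaurin series and multiply, keeping only the needed powers.
[s^0] = 0;  [s^1] = 2;  [s^2] = -3/2;  [s^3] = 101/48.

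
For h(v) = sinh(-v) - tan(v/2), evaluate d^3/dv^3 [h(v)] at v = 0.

-5/4

Add the two expansions coefficient-wise.
From the series, [v^3] h = -5/24; multiply by 3! = 6 to get -5/4.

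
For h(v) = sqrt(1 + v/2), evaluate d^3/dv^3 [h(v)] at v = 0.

3/64

The coefficient of v^3 in the expansion is 1/128, so h′′′(0) = 3! * (1/128) = 3/64.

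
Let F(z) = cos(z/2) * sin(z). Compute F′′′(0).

-7/4

Expand each factor separately, then convolve coefficients.
From the series, [z^3] F = -7/24; multiply by 3! = 6 to get -7/4.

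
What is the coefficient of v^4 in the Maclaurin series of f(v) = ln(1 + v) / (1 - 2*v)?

77/12

Multiply the numerator's expansion by the denominator's geometric series.
So c_4 = f^(4)(0)/4! = 77/12.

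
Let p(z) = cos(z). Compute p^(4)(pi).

-1

Apply the Taylor formula c_k = f^(k)(a)/k!.
The coefficient of (z - pi)^4 in the expansion is -1/24, so p^(4)(pi) = 4! * (-1/24) = -1.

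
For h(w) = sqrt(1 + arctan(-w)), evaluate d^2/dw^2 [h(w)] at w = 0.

Let u equal the inner series; expand the outer function in u and truncate.
From the series, [w^2] h = -1/8; multiply by 2! = 2 to get -1/4.

-1/4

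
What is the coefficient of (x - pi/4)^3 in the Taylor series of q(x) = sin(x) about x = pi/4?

q(pi/4) = sqrt(2)/2
q′(pi/4) = sqrt(2)/2
q′′(pi/4) = -sqrt(2)/2
q′′′(pi/4) = -sqrt(2)/2
Then c_k = q^(k)(pi/4)/k! gives each Taylor coefficient.

-sqrt(2)/12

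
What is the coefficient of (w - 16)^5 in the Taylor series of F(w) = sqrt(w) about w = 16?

F(16) = 4
F′(16) = 1/8
F′′(16) = -1/256
F′′′(16) = 3/8192
F^(4)(16) = -15/262144
F^(5)(16) = 105/8388608

7/67108864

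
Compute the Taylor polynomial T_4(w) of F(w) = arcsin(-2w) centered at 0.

-4*w^3/3 - 2*w

[w^0] = 0;  [w^1] = -2;  [w^2] = 0;  [w^3] = -4/3;  [w^4] = 0.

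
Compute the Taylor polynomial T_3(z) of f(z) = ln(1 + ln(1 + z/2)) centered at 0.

7*z^3/48 - z^2/4 + z/2

Plug the Maclaurin series of the inner function into that of the outer and collect terms.
[z^0] = 0;  [z^1] = 1/2;  [z^2] = -1/4;  [z^3] = 7/48.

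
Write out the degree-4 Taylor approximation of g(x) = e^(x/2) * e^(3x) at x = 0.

2401*x^4/384 + 343*x^3/48 + 49*x^2/8 + 7*x/2 + 1

Multiply the two series term by term and collect like powers.
[x^0] = 1;  [x^1] = 7/2;  [x^2] = 49/8;  [x^3] = 343/48;  [x^4] = 2401/384.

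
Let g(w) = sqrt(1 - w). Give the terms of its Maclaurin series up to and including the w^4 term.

-5*w^4/128 - w^3/16 - w^2/8 - w/2 + 1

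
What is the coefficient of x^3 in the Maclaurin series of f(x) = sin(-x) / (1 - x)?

Expand 1/(denominator) as a geometric series and multiply by the numerator's series.
f(0) = 0
f′(0) = -1
f′′(0) = -2
f′′′(0) = -5
So c_3 = f′′′(0)/3! = -5/6.

-5/6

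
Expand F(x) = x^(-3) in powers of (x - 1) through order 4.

F(1) = 1
F′(1) = -3
F′′(1) = 12
F′′′(1) = -60
F^(4)(1) = 360
Dividing each by k! gives the coefficients c_0, ..., c_4.

15*(x - 1)^4 - 10*(x - 1)^3 + 6*(x - 1)^2 - 3*(x - 1) + 1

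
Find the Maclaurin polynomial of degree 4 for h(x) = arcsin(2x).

[x^0] = 0;  [x^1] = 2;  [x^2] = 0;  [x^3] = 4/3;  [x^4] = 0.

4*x^3/3 + 2*x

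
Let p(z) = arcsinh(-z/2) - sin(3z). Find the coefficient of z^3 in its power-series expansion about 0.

217/48

Expand each term separately and add.
p(0) = 0
p′(0) = -7/2
p′′(0) = 0
p′′′(0) = 217/8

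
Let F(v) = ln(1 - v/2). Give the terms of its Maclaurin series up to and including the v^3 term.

-v^3/24 - v^2/8 - v/2

[v^0] = 0;  [v^1] = -1/2;  [v^2] = -1/8;  [v^3] = -1/24.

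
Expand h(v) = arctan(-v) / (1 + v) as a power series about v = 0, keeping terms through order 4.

2*v^4/3 - 2*v^3/3 + v^2 - v

Write out both Maclaurin series and multiply, keeping only the needed powers.
[v^0] = 0;  [v^1] = -1;  [v^2] = 1;  [v^3] = -2/3;  [v^4] = 2/3.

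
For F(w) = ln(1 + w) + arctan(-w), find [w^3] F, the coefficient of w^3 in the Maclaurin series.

2/3

Expand each term separately and add.
F(0) = 0
F′(0) = 0
F′′(0) = -1
F′′′(0) = 4
The Taylor polynomial is Σ F^(k)(0)/k! · w^k.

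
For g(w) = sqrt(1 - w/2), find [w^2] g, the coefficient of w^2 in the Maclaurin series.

-1/32

g(0) = 1
g′(0) = -1/4
g′′(0) = -1/16
Dividing each by k! gives the coefficients c_0, ..., c_2.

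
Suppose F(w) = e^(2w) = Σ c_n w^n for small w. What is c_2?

2

Apply the Taylor formula c_k = f^(k)(a)/k!.
[w^0] = 1;  [w^1] = 2;  [w^2] = 2.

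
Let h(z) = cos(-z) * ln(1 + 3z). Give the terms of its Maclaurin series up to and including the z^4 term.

-18*z^4 + 15*z^3/2 - 9*z^2/2 + 3*z

Take the Cauchy product of the two expansions.
[z^0] = 0;  [z^1] = 3;  [z^2] = -9/2;  [z^3] = 15/2;  [z^4] = -18.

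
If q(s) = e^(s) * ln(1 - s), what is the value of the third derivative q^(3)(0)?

-8

Expand each factor separately, then convolve coefficients.
From the series, [s^3] q = -4/3; multiply by 3! = 6 to get -8.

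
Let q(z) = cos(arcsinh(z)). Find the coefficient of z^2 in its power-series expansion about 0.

Plug the Maclaurin series of the inner function into that of the outer and collect terms.
q(0) = 1
q′(0) = 0
q′′(0) = -1
So c_2 = q′′(0)/2! = -1/2.

-1/2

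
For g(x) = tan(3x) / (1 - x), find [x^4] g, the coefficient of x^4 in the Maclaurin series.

12

Take the Cauchy product of the two expansions.
g(0) = 0
g′(0) = 3
g′′(0) = 6
g′′′(0) = 72
g^(4)(0) = 288
So c_4 = g^(4)(0)/4! = 12.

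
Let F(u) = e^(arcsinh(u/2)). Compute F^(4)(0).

-3/16

Plug the Maclaurin series of the inner function into that of the outer and collect terms.
From the series, [u^4] F = -1/128; multiply by 4! = 24 to get -3/16.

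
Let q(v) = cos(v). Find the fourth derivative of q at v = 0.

From the series, [v^4] q = 1/24; multiply by 4! = 24 to get 1.

1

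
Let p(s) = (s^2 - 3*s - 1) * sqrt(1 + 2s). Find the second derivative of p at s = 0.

-3

Shift and add copies of the series according to the polynomial's terms.
The coefficient of s^2 in the expansion is -3/2, so p′′(0) = 2! * (-3/2) = -3.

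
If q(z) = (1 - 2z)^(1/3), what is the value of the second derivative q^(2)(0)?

-8/9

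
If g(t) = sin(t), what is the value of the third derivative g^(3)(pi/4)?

-sqrt(2)/2

The coefficient of (t - pi/4)^3 in the expansion is -sqrt(2)/12, so g′′′(pi/4) = 3! * (-sqrt(2)/12) = -sqrt(2)/2.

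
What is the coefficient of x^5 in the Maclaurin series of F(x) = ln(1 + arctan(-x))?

Substitute the inner expansion into the outer series and collect powers.
F(0) = 0
F′(0) = -1
F′′(0) = -1
F′′′(0) = 0
F^(4)(0) = 2
F^(5)(0) = -8

-1/15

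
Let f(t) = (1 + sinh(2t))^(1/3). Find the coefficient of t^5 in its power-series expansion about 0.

7444/3645

Let u equal the inner series; expand the outer function in u and truncate.
[t^0] = 1;  [t^1] = 2/3;  [t^2] = -4/9;  [t^3] = 76/81;  [t^4] = -304/243;  [t^5] = 7444/3645.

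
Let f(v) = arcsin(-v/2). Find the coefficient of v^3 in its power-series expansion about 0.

-1/48

f(0) = 0
f′(0) = -1/2
f′′(0) = 0
f′′′(0) = -1/8
So c_3 = f′′′(0)/3! = -1/48.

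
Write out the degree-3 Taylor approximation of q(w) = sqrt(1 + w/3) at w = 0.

q(0) = 1
q′(0) = 1/6
q′′(0) = -1/36
q′′′(0) = 1/72

w^3/432 - w^2/72 + w/6 + 1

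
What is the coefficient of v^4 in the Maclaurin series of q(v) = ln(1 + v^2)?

-1/2

Use the known series and substitute for the argument.
q(0) = 0
q′(0) = 0
q′′(0) = 2
q′′′(0) = 0
q^(4)(0) = -12
So c_4 = q^(4)(0)/4! = -1/2.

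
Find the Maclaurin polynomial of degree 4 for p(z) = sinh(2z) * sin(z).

Write out both Maclaurin series and multiply, keeping only the needed powers.
p(0) = 0
p′(0) = 0
p′′(0) = 4
p′′′(0) = 0
p^(4)(0) = 24

z^4 + 2*z^2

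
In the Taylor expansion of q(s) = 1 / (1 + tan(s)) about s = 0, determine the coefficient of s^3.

-4/3

Write 1/(1+u) = 1 - u + u^2 - u^3 + ... and substitute the series for u.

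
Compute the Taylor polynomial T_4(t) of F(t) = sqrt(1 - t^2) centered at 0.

-t^4/8 - t^2/2 + 1

Apply the Taylor formula c_k = f^(k)(a)/k!.
F(0) = 1
F′(0) = 0
F′′(0) = -1
F′′′(0) = 0
F^(4)(0) = -3
The Taylor polynomial is Σ F^(k)(0)/k! · t^k.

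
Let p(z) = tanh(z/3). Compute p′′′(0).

From the series, [z^3] p = -1/81; multiply by 3! = 6 to get -2/27.

-2/27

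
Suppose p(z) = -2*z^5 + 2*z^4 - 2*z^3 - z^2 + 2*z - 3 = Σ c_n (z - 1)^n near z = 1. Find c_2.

p(1) = -4
p′(1) = -8
p′′(1) = -30

-15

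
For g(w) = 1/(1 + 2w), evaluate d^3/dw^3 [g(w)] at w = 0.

The coefficient of w^3 in the expansion is -8, so g′′′(0) = 3! * (-8) = -48.

-48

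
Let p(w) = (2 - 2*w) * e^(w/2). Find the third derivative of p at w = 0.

-5/4

Multiply each power in the prefactor through the base expansion.
The coefficient of w^3 in the expansion is -5/24, so p′′′(0) = 3! * (-5/24) = -5/4.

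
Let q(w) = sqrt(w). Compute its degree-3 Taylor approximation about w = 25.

(w - 25)^3/50000 - (w - 25)^2/1000 + (w - 25)/10 + 5

q(25) = 5
q′(25) = 1/10
q′′(25) = -1/500
q′′′(25) = 3/25000
Dividing each by k! gives the coefficients c_0, ..., c_3.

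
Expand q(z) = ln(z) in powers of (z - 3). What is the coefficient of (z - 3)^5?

1/1215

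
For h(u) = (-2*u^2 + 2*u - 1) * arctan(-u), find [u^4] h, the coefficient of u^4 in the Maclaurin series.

2/3

Distribute the polynomial across the series and collect like powers.
[u^0] = 0;  [u^1] = 1;  [u^2] = -2;  [u^3] = 5/3;  [u^4] = 2/3.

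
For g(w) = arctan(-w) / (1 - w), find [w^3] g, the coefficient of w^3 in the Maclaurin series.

Use 1/(1 - r) = Σ r^k on the denominator, then take the Cauchy product.
[w^0] = 0;  [w^1] = -1;  [w^2] = -1;  [w^3] = -2/3.

-2/3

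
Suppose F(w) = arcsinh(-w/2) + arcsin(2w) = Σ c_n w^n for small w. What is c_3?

65/48

Combine the two series term by term.
[w^0] = 0;  [w^1] = 3/2;  [w^2] = 0;  [w^3] = 65/48.
So c_3 = F′′′(0)/3! = 65/48.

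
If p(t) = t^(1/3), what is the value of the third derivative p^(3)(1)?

10/27

The coefficient of (t - 1)^3 in the expansion is 5/81, so p′′′(1) = 3! * (5/81) = 10/27.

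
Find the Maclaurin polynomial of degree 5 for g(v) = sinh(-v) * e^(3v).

Expand each factor separately, then convolve coefficients.
[v^0] = 0;  [v^1] = -1;  [v^2] = -3;  [v^3] = -14/3;  [v^4] = -5;  [v^5] = -62/15.

-62*v^5/15 - 5*v^4 - 14*v^3/3 - 3*v^2 - v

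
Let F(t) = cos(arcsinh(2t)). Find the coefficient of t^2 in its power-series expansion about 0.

-2

Substitute the inner expansion into the outer series and collect powers.
F(0) = 1
F′(0) = 0
F′′(0) = -4
The Taylor polynomial is Σ F^(k)(0)/k! · t^k.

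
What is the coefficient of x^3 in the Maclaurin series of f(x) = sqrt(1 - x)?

-1/16

f(0) = 1
f′(0) = -1/2
f′′(0) = -1/4
f′′′(0) = -3/8
The Taylor polynomial is Σ f^(k)(0)/k! · x^k.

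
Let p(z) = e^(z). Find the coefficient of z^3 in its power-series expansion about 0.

p(0) = 1
p′(0) = 1
p′′(0) = 1
p′′′(0) = 1
The Taylor polynomial is Σ p^(k)(0)/k! · z^k.

1/6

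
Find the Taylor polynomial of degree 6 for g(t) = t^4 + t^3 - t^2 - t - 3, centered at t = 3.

g(3) = 93
g′(3) = 128
g′′(3) = 124
g′′′(3) = 78
g^(4)(3) = 24
g^(5)(3) = 0
g^(6)(3) = 0

(t - 3)^4 + 13*(t - 3)^3 + 62*(t - 3)^2 + 128*(t - 3) + 93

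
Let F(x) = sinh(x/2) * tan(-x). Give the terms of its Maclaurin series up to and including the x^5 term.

-3*x^4/16 - x^2/2

Take the Cauchy product of the two expansions.
[x^0] = 0;  [x^1] = 0;  [x^2] = -1/2;  [x^3] = 0;  [x^4] = -3/16;  [x^5] = 0.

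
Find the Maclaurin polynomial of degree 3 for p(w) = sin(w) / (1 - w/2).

w^3/12 + w^2/2 + w

Write out both Maclaurin series and multiply, keeping only the needed powers.
p(0) = 0
p′(0) = 1
p′′(0) = 1
p′′′(0) = 1/2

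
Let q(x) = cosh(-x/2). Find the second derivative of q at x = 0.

1/4

Use the known series and substitute for the argument.
The coefficient of x^2 in the expansion is 1/8, so q′′(0) = 2! * (1/8) = 1/4.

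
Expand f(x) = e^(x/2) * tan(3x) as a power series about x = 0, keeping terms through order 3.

Write out both Maclaurin series and multiply, keeping only the needed powers.
f(0) = 0
f′(0) = 3
f′′(0) = 3
f′′′(0) = 225/4
The Taylor polynomial is Σ f^(k)(0)/k! · x^k.

75*x^3/8 + 3*x^2/2 + 3*x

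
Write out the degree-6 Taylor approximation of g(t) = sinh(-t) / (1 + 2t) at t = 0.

667*t^6/20 - 667*t^5/40 + 25*t^4/3 - 25*t^3/6 + 2*t^2 - t

Expand each factor separately, then convolve coefficients.
g(0) = 0
g′(0) = -1
g′′(0) = 4
g′′′(0) = -25
g^(4)(0) = 200
g^(5)(0) = -2001
g^(6)(0) = 24012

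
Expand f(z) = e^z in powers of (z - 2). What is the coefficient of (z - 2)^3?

e^(2)/6

Apply the Taylor formula c_k = f^(k)(a)/k!.
So c_3 = f′′′(2)/3! = e^(2)/6.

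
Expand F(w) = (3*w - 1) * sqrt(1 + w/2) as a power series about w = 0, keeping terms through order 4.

53*w^4/2048 - 13*w^3/128 + 25*w^2/32 + 11*w/4 - 1

Distribute the polynomial across the series and collect like powers.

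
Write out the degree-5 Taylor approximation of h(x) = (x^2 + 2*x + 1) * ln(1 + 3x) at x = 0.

Shift and add copies of the series according to the polynomial's terms.
h(0) = 0
h′(0) = 3
h′′(0) = 3
h′′′(0) = 18
h^(4)(0) = -162
h^(5)(0) = 2052
Then c_k = h^(k)(0)/k! gives each Taylor coefficient.

171*x^5/10 - 27*x^4/4 + 3*x^3 + 3*x^2/2 + 3*x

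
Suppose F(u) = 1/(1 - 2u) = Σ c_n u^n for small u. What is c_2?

4

F(0) = 1
F′(0) = 2
F′′(0) = 8
The Taylor polynomial is Σ F^(k)(0)/k! · u^k.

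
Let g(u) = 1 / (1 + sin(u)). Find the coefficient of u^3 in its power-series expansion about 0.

-5/6

Expand as Σ (-1)^k u^k with u equal to the inner function's series.
[u^0] = 1;  [u^1] = -1;  [u^2] = 1;  [u^3] = -5/6.
So c_3 = g′′′(0)/3! = -5/6.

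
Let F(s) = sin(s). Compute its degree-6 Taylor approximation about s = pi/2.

Apply the Taylor formula c_k = f^(k)(a)/k!.

-(s - pi/2)^6/720 + (s - pi/2)^4/24 - (s - pi/2)^2/2 + 1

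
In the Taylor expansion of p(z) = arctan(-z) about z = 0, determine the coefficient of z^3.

1/3

Compute the successive derivatives at the expansion point and divide by k!.
[z^0] = 0;  [z^1] = -1;  [z^2] = 0;  [z^3] = 1/3.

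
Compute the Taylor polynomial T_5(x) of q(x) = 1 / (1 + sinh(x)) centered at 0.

-181*x^5/120 + 4*x^4/3 - 7*x^3/6 + x^2 - x + 1

Write 1/(1+u) = 1 - u + u^2 - u^3 + ... and substitute the series for u.
q(0) = 1
q′(0) = -1
q′′(0) = 2
q′′′(0) = -7
q^(4)(0) = 32
q^(5)(0) = -181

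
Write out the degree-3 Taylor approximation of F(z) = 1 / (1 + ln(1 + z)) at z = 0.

Write 1/(1+u) = 1 - u + u^2 - u^3 + ... and substitute the series for u.
F(0) = 1
F′(0) = -1
F′′(0) = 3
F′′′(0) = -14

-7*z^3/3 + 3*z^2/2 - z + 1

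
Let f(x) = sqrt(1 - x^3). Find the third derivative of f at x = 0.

Apply the Taylor formula c_k = f^(k)(a)/k!.
From the series, [x^3] f = -1/2; multiply by 3! = 6 to get -3.

-3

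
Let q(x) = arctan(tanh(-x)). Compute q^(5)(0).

Let u equal the inner series; expand the outer function in u and truncate.
From the series, [x^5] q = -2/3; multiply by 5! = 120 to get -80.

-80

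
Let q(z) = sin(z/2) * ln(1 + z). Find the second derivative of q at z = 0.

Expand each factor separately, then convolve coefficients.
The coefficient of z^2 in the expansion is 1/2, so q′′(0) = 2! * (1/2) = 1.

1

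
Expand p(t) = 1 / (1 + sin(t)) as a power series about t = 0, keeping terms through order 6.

Use the geometric series for the reciprocal, then substitute.
[t^0] = 1;  [t^1] = -1;  [t^2] = 1;  [t^3] = -5/6;  [t^4] = 2/3;  [t^5] = -61/120;  [t^6] = 17/45.

17*t^6/45 - 61*t^5/120 + 2*t^4/3 - 5*t^3/6 + t^2 - t + 1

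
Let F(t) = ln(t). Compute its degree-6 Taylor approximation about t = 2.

-(t - 2)^6/384 + (t - 2)^5/160 - (t - 2)^4/64 + (t - 2)^3/24 - (t - 2)^2/8 + (t - 2)/2 + ln(2)

F(2) = ln(2)
F′(2) = 1/2
F′′(2) = -1/4
F′′′(2) = 1/4
F^(4)(2) = -3/8
F^(5)(2) = 3/4
F^(6)(2) = -15/8
The Taylor polynomial is Σ F^(k)(2)/k! · (t - 2)^k.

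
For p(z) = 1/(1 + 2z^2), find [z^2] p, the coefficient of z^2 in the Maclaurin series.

p(0) = 1
p′(0) = 0
p′′(0) = -4
So c_2 = p′′(0)/2! = -2.

-2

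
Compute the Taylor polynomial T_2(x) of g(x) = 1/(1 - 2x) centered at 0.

g(0) = 1
g′(0) = 2
g′′(0) = 8

4*x^2 + 2*x + 1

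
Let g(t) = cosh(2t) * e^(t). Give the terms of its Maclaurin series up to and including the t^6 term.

73*t^6/144 + 121*t^5/120 + 41*t^4/24 + 13*t^3/6 + 5*t^2/2 + t + 1

Write out both Maclaurin series and multiply, keeping only the needed powers.
[t^0] = 1;  [t^1] = 1;  [t^2] = 5/2;  [t^3] = 13/6;  [t^4] = 41/24;  [t^5] = 121/120;  [t^6] = 73/144.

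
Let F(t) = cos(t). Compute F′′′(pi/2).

1

Compute the successive derivatives at the expansion point and divide by k!.
The coefficient of (t - pi/2)^3 in the expansion is 1/6, so F′′′(pi/2) = 3! * (1/6) = 1.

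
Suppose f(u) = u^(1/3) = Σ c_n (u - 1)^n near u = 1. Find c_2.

-1/9

Compute the successive derivatives at the expansion point and divide by k!.
[(u - 1)^0] = 1;  [(u - 1)^1] = 1/3;  [(u - 1)^2] = -1/9.
So c_2 = f′′(1)/2! = -1/9.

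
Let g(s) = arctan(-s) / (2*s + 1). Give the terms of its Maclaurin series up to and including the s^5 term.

-223*s^5/15 + 22*s^4/3 - 11*s^3/3 + 2*s^2 - s

Use 1/(1 - r) = Σ r^k on the denominator, then take the Cauchy product.
g(0) = 0
g′(0) = -1
g′′(0) = 4
g′′′(0) = -22
g^(4)(0) = 176
g^(5)(0) = -1784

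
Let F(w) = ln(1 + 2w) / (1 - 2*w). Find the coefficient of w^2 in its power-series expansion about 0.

2

Multiply the numerator's expansion by the denominator's geometric series.
F(0) = 0
F′(0) = 2
F′′(0) = 4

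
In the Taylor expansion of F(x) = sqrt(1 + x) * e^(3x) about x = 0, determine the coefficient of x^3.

Write out both Maclaurin series and multiply, keeping only the needed powers.
F(0) = 1
F′(0) = 7/2
F′′(0) = 47/4
F′′′(0) = 309/8
So c_3 = F′′′(0)/3! = 103/16.

103/16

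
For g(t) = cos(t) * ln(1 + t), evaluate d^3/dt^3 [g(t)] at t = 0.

Write out both Maclaurin series and multiply, keeping only the needed powers.
The coefficient of t^3 in the expansion is -1/6, so g′′′(0) = 3! * (-1/6) = -1.

-1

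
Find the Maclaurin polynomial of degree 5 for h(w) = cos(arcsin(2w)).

Substitute the inner expansion into the outer series and collect powers.
h(0) = 1
h′(0) = 0
h′′(0) = -4
h′′′(0) = 0
h^(4)(0) = -48
h^(5)(0) = 0

-2*w^4 - 2*w^2 + 1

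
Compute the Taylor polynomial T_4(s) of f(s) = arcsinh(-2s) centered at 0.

Apply the Taylor formula c_k = f^(k)(a)/k!.

4*s^3/3 - 2*s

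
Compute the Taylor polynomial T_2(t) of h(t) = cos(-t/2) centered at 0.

Apply the Taylor formula c_k = f^(k)(a)/k!.
h(0) = 1
h′(0) = 0
h′′(0) = -1/4

1 - t^2/8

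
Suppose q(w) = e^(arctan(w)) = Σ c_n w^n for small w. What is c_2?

1/2

Substitute the inner expansion into the outer series and collect powers.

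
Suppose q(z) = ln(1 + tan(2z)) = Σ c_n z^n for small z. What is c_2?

-2

Plug the Maclaurin series of the inner function into that of the outer and collect terms.
So c_2 = q′′(0)/2! = -2.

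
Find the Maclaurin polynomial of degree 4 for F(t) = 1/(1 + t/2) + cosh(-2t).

35*t^4/48 - t^3/8 + 9*t^2/4 - t/2 + 2

Combine the two series term by term.
F(0) = 2
F′(0) = -1/2
F′′(0) = 9/2
F′′′(0) = -3/4
F^(4)(0) = 35/2
Then c_k = F^(k)(0)/k! gives each Taylor coefficient.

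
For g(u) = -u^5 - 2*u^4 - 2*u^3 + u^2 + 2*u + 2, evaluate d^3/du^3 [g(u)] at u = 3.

-696

The coefficient of (u - 3)^3 in the expansion is -116, so g′′′(3) = 3! * (-116) = -696.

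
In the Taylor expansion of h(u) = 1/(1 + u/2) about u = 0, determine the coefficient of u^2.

1/4

Differentiate repeatedly and evaluate at the center.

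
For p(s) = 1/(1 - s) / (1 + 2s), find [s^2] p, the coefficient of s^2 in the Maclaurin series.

3

Multiply the two series term by term and collect like powers.
[s^0] = 1;  [s^1] = -1;  [s^2] = 3.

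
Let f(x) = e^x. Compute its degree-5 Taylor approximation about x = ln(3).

(x - ln(3))^5/40 + (x - ln(3))^4/8 + (x - ln(3))^3/2 + 3*(x - ln(3))^2/2 + 3*(x - ln(3)) + 3

Differentiate repeatedly and evaluate at the center.
f(ln(3)) = 3
f′(ln(3)) = 3
f′′(ln(3)) = 3
f′′′(ln(3)) = 3
f^(4)(ln(3)) = 3
f^(5)(ln(3)) = 3
The Taylor polynomial is Σ f^(k)(ln(3))/k! · (x - ln(3))^k.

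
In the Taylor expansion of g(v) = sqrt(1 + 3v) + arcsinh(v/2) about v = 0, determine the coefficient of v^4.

Add the two expansions coefficient-wise.
g(0) = 1
g′(0) = 2
g′′(0) = -9/4
g′′′(0) = 10
g^(4)(0) = -1215/16
The Taylor polynomial is Σ g^(k)(0)/k! · v^k.

-405/128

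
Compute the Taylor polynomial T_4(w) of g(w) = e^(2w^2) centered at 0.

2*w^4 + 2*w^2 + 1

[w^0] = 1;  [w^1] = 0;  [w^2] = 2;  [w^3] = 0;  [w^4] = 2.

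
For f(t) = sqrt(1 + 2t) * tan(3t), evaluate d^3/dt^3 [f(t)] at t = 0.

Multiply the two series term by term and collect like powers.
The coefficient of t^3 in the expansion is 15/2, so f′′′(0) = 3! * (15/2) = 45.

45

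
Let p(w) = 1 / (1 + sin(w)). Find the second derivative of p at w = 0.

2

Write 1/(1+u) = 1 - u + u^2 - u^3 + ... and substitute the series for u.
The coefficient of w^2 in the expansion is 1, so p′′(0) = 2! * (1) = 2.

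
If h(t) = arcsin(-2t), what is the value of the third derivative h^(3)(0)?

-8

The coefficient of t^3 in the expansion is -4/3, so h′′′(0) = 3! * (-4/3) = -8.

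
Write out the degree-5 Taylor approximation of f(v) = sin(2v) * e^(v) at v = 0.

-19*v^5/60 - v^4 - v^3/3 + 2*v^2 + 2*v

Take the Cauchy product of the two expansions.
[v^0] = 0;  [v^1] = 2;  [v^2] = 2;  [v^3] = -1/3;  [v^4] = -1;  [v^5] = -19/60.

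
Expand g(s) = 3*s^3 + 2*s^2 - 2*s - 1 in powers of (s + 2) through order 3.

[(s + 2)^0] = -13;  [(s + 2)^1] = 26;  [(s + 2)^2] = -16;  [(s + 2)^3] = 3.

3*(s + 2)^3 - 16*(s + 2)^2 + 26*(s + 2) - 13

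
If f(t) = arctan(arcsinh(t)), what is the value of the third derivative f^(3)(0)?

Substitute the inner expansion into the outer series and collect powers.
The coefficient of t^3 in the expansion is -1/2, so f′′′(0) = 3! * (-1/2) = -3.

-3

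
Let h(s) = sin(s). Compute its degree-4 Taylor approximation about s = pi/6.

Differentiate repeatedly and evaluate at the center.
h(pi/6) = 1/2
h′(pi/6) = sqrt(3)/2
h′′(pi/6) = -1/2
h′′′(pi/6) = -sqrt(3)/2
h^(4)(pi/6) = 1/2

(s - pi/6)^4/48 - sqrt(3)*(s - pi/6)^3/12 - (s - pi/6)^2/4 + sqrt(3)*(s - pi/6)/2 + 1/2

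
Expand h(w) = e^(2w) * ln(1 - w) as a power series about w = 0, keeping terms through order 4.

-13*w^4/4 - 10*w^3/3 - 5*w^2/2 - w

Take the Cauchy product of the two expansions.
h(0) = 0
h′(0) = -1
h′′(0) = -5
h′′′(0) = -20
h^(4)(0) = -78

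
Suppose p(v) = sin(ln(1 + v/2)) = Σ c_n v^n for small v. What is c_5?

Substitute the inner expansion into the outer series and collect powers.
p(0) = 0
p′(0) = 1/2
p′′(0) = -1/4
p′′′(0) = 1/8
p^(4)(0) = 0
p^(5)(0) = -5/16

-1/384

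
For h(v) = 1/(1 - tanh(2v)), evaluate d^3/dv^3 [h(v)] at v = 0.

32

Compose series: expand the inner function first, then feed it into the outer expansion.
From the series, [v^3] h = 16/3; multiply by 3! = 6 to get 32.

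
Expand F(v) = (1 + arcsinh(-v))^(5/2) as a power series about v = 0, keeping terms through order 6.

363*v^6/1024 - 11*v^5/256 - 85*v^4/128 + 5*v^3/48 + 15*v^2/8 - 5*v/2 + 1

Let u equal the inner series; expand the outer function in u and truncate.
F(0) = 1
F′(0) = -5/2
F′′(0) = 15/4
F′′′(0) = 5/8
F^(4)(0) = -255/16
F^(5)(0) = -165/32
F^(6)(0) = 16335/64
Then c_k = F^(k)(0)/k! gives each Taylor coefficient.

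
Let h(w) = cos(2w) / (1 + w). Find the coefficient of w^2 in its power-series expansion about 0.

-1

Expand each factor separately, then convolve coefficients.
h(0) = 1
h′(0) = -1
h′′(0) = -2
So c_2 = h′′(0)/2! = -1.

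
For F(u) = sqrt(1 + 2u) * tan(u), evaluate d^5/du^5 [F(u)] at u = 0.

-79

Expand each factor separately, then convolve coefficients.
From the series, [u^5] F = -79/120; multiply by 5! = 120 to get -79.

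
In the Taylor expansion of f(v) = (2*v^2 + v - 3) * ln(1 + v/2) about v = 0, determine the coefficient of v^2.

Multiply each power in the prefactor through the base expansion.
So c_2 = f′′(0)/2! = 7/8.

7/8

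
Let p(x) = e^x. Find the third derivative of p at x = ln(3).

3

From the series, [(x - ln(3))^3] p = 1/2; multiply by 3! = 6 to get 3.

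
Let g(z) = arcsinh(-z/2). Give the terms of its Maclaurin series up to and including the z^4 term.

g(0) = 0
g′(0) = -1/2
g′′(0) = 0
g′′′(0) = 1/8
g^(4)(0) = 0

z^3/48 - z/2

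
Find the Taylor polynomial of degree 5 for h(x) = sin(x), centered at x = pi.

[(x - pi)^0] = 0;  [(x - pi)^1] = -1;  [(x - pi)^2] = 0;  [(x - pi)^3] = 1/6;  [(x - pi)^4] = 0;  [(x - pi)^5] = -1/120.

-(x - pi)^5/120 + (x - pi)^3/6 - (x - pi)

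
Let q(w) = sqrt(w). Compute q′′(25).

Apply the Taylor formula c_k = f^(k)(a)/k!.
From the series, [(w - 25)^2] q = -1/1000; multiply by 2! = 2 to get -1/500.

-1/500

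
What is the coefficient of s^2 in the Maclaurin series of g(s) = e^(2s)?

2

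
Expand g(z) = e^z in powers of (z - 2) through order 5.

(z - 2)^5*e^(2)/120 + (z - 2)^4*e^(2)/24 + (z - 2)^3*e^(2)/6 + (z - 2)^2*e^(2)/2 + (z - 2)*e^(2) + e^(2)

g(2) = e^(2)
g′(2) = e^(2)
g′′(2) = e^(2)
g′′′(2) = e^(2)
g^(4)(2) = e^(2)
g^(5)(2) = e^(2)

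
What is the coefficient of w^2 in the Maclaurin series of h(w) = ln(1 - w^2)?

h(0) = 0
h′(0) = 0
h′′(0) = -2

-1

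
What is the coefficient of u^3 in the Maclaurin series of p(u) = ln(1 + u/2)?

1/24

Differentiate repeatedly and evaluate at the center.
p(0) = 0
p′(0) = 1/2
p′′(0) = -1/4
p′′′(0) = 1/4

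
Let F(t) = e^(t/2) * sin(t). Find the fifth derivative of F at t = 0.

Take the Cauchy product of the two expansions.
From the series, [t^5] F = -19/1920; multiply by 5! = 120 to get -19/16.

-19/16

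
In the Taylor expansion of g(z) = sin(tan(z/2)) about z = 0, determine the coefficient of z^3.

Substitute the inner expansion into the outer series and collect powers.

1/48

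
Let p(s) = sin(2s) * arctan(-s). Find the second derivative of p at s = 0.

Write out both Maclaurin series and multiply, keeping only the needed powers.
From the series, [s^2] p = -2; multiply by 2! = 2 to get -4.

-4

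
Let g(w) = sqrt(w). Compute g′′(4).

The coefficient of (w - 4)^2 in the expansion is -1/64, so g′′(4) = 2! * (-1/64) = -1/32.

-1/32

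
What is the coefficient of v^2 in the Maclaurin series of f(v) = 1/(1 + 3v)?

9

Differentiate repeatedly and evaluate at the center.
f(0) = 1
f′(0) = -3
f′′(0) = 18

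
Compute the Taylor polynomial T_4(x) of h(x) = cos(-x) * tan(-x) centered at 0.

x^3/6 - x

Expand each factor separately, then convolve coefficients.
h(0) = 0
h′(0) = -1
h′′(0) = 0
h′′′(0) = 1
h^(4)(0) = 0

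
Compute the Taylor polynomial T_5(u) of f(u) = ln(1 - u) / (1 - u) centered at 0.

-137*u^5/60 - 25*u^4/12 - 11*u^3/6 - 3*u^2/2 - u

Expand 1/(denominator) as a geometric series and multiply by the numerator's series.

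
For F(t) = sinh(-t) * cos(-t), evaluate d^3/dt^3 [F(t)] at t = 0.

Write out both Maclaurin series and multiply, keeping only the needed powers.
From the series, [t^3] F = 1/3; multiply by 3! = 6 to get 2.

2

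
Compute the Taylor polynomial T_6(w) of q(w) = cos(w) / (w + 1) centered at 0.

389*w^6/720 - 13*w^5/24 + 13*w^4/24 - w^3/2 + w^2/2 - w + 1

Use 1/(1 - r) = Σ r^k on the denominator, then take the Cauchy product.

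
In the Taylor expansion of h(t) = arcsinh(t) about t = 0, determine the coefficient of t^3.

-1/6

Compute the successive derivatives at the expansion point and divide by k!.
h(0) = 0
h′(0) = 1
h′′(0) = 0
h′′′(0) = -1
So c_3 = h′′′(0)/3! = -1/6.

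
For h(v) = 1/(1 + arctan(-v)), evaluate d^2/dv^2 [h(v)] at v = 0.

2

Plug the Maclaurin series of the inner function into that of the outer and collect terms.
From the series, [v^2] h = 1; multiply by 2! = 2 to get 2.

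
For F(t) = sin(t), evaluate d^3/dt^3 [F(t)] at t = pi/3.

-1/2

Compute the successive derivatives at the expansion point and divide by k!.
The coefficient of (t - pi/3)^3 in the expansion is -1/12, so F′′′(pi/3) = 3! * (-1/12) = -1/2.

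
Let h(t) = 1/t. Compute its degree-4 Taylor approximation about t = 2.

h(2) = 1/2
h′(2) = -1/4
h′′(2) = 1/4
h′′′(2) = -3/8
h^(4)(2) = 3/4

(t - 2)^4/32 - (t - 2)^3/16 + (t - 2)^2/8 - (t - 2)/4 + 1/2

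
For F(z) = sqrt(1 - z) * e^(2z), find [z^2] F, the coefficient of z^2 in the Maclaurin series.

Expand each factor separately, then convolve coefficients.
F(0) = 1
F′(0) = 3/2
F′′(0) = 7/4
So c_2 = F′′(0)/2! = 7/8.

7/8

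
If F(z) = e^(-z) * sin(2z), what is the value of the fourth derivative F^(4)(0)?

Expand each factor separately, then convolve coefficients.
The coefficient of z^4 in the expansion is 1, so F^(4)(0) = 4! * (1) = 24.

24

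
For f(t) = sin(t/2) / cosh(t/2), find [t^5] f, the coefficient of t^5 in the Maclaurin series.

3/320

Write the quotient as an unknown series and match coefficients against numerator = denominator · series.
f(0) = 0
f′(0) = 1/2
f′′(0) = 0
f′′′(0) = -1/2
f^(4)(0) = 0
f^(5)(0) = 9/8
So c_5 = f^(5)(0)/5! = 3/320.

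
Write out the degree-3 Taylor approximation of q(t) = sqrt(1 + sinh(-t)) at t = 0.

Substitute the inner expansion into the outer series and collect powers.
[t^0] = 1;  [t^1] = -1/2;  [t^2] = -1/8;  [t^3] = -7/48.

-7*t^3/48 - t^2/8 - t/2 + 1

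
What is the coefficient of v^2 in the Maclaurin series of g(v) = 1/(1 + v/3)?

Use the known series and substitute for the argument.
g(0) = 1
g′(0) = -1/3
g′′(0) = 2/9

1/9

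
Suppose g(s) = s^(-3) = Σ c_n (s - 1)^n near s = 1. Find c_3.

-10

[(s - 1)^0] = 1;  [(s - 1)^1] = -3;  [(s - 1)^2] = 6;  [(s - 1)^3] = -10.
So c_3 = g′′′(1)/3! = -10.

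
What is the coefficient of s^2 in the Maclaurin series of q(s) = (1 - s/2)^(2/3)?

Differentiate repeatedly and evaluate at the center.
So c_2 = q′′(0)/2! = -1/36.

-1/36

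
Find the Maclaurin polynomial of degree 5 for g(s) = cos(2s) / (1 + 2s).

-52*s^5/3 + 26*s^4/3 - 4*s^3 + 2*s^2 - 2*s + 1

Expand each factor separately, then convolve coefficients.
g(0) = 1
g′(0) = -2
g′′(0) = 4
g′′′(0) = -24
g^(4)(0) = 208
g^(5)(0) = -2080
The Taylor polynomial is Σ g^(k)(0)/k! · s^k.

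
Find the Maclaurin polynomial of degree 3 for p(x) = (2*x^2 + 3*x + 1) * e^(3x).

Distribute the polynomial across the series and collect like powers.
p(0) = 1
p′(0) = 6
p′′(0) = 31
p′′′(0) = 144

24*x^3 + 31*x^2/2 + 6*x + 1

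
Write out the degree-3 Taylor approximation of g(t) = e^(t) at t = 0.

t^3/6 + t^2/2 + t + 1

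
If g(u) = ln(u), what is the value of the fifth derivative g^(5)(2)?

Apply the Taylor formula c_k = f^(k)(a)/k!.
From the series, [(u - 2)^5] g = 1/160; multiply by 5! = 120 to get 3/4.

3/4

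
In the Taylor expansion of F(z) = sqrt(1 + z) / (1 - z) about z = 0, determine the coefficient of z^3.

Multiply the two series term by term and collect like powers.
[z^0] = 1;  [z^1] = 3/2;  [z^2] = 11/8;  [z^3] = 23/16.

23/16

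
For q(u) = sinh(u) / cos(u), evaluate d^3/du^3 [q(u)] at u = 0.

Divide the numerator series by the denominator series (power-series long division).
The coefficient of u^3 in the expansion is 2/3, so q′′′(0) = 3! * (2/3) = 4.

4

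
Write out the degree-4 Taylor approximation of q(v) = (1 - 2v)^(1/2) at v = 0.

-5*v^4/8 - v^3/2 - v^2/2 - v + 1

q(0) = 1
q′(0) = -1
q′′(0) = -1
q′′′(0) = -3
q^(4)(0) = -15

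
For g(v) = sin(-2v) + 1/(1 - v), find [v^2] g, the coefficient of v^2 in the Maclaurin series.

1

Add the two expansions coefficient-wise.
g(0) = 1
g′(0) = -1
g′′(0) = 2
Then c_k = g^(k)(0)/k! gives each Taylor coefficient.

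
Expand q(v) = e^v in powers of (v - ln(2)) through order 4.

(v - ln(2))^4/12 + (v - ln(2))^3/3 + (v - ln(2))^2 + 2*(v - ln(2)) + 2

Apply the Taylor formula c_k = f^(k)(a)/k!.
[(v - ln(2))^0] = 2;  [(v - ln(2))^1] = 2;  [(v - ln(2))^2] = 1;  [(v - ln(2))^3] = 1/3;  [(v - ln(2))^4] = 1/12.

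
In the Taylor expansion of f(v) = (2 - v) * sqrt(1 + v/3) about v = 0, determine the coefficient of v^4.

Shift and add copies of the series according to the polynomial's terms.

-17/5184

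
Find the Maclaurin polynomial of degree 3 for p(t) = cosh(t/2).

t^2/8 + 1

Use the known series and substitute for the argument.
[t^0] = 1;  [t^1] = 0;  [t^2] = 1/8;  [t^3] = 0.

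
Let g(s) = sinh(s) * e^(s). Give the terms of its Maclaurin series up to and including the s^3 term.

2*s^3/3 + s^2 + s

Write out both Maclaurin series and multiply, keeping only the needed powers.
g(0) = 0
g′(0) = 1
g′′(0) = 2
g′′′(0) = 4
Dividing each by k! gives the coefficients c_0, ..., c_3.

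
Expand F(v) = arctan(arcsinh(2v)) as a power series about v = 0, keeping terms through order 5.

Substitute the inner expansion into the outer series and collect powers.
F(0) = 0
F′(0) = 2
F′′(0) = 0
F′′′(0) = -24
F^(4)(0) = 0
F^(5)(0) = 1696

212*v^5/15 - 4*v^3 + 2*v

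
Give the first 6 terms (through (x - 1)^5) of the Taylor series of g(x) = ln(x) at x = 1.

(x - 1)^5/5 - (x - 1)^4/4 + (x - 1)^3/3 - (x - 1)^2/2 + (x - 1)

Apply the Taylor formula c_k = f^(k)(a)/k!.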